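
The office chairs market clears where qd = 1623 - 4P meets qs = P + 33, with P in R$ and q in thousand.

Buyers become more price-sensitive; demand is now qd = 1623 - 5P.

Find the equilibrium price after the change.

Original equilibrium: 1623 - 4P = P + 33 gives 1590 = 5P, so P = 318 and q = 351.
The new curves are qd = 1623 - 5P (demand) and qs = P + 33 (supply).
Setting them equal: 1623 - 5P = P + 33 → 1590 = 6P, so P = 265 and q = 298.

265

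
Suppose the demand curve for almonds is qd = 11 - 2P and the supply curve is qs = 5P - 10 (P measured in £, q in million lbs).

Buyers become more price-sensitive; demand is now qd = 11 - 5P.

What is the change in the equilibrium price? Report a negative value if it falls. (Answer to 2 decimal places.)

Initially, 11 - 2P = 5P - 10, so 21 = 7P and P = 3, q = 5.
The new curves are qd = 11 - 5P (demand) and qs = 5P - 10 (supply).
Equate the new curves: 11 - 5P = 5P - 10, giving 21 = 10P, P = 2.1, q = 0.5.
ΔP = 2.1 − 3 = -0.90.

-0.90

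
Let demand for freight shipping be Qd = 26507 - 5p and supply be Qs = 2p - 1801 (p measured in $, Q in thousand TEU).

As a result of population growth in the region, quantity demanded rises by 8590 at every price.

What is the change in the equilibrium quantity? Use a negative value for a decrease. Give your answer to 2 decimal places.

Before the shock: 26507 - 5p = 2p - 1801 ⇒ 28308 = 7p ⇒ p = 4044, Q = 6287.
The shock moves the curves to Qd = 35097 - 5p and Qs = 2p - 1801.
New equilibrium: 35097 - 5p = 2p - 1801 ⇒ 36898 = 7p ⇒ p = 36898/7 ≈ 5271.1429, Q = 61189/7 ≈ 8741.2857.
ΔQ = 8741.2857 − 6287 = +2454.29.

+2454.29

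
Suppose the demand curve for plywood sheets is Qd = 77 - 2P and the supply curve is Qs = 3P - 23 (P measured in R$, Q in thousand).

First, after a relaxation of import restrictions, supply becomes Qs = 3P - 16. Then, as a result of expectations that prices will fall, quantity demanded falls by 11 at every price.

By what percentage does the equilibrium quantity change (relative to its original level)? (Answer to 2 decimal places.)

-10.27

Solve the original market: 77 - 2P = 3P - 23, hence P = 20 and Q = 37.
After the shift, demand is Qd = 66 - 2P and supply is Qs = 3P - 16.
Setting them equal: 66 - 2P = 3P - 16 → 82 = 5P, so P = 16.4 and Q = 33.2.
%ΔQ = (33.2 − 37) / 37 × 100 = -10.27%.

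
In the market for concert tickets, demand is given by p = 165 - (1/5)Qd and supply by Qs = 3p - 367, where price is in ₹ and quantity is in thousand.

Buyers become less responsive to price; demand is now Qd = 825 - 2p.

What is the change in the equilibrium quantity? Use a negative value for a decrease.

Solve the original market: 825 - 5p = 3p - 367, hence p = 149 and Q = 80.
The new curves are Qd = 825 - 2p (demand) and Qs = 3p - 367 (supply).
Setting them equal: 825 - 2p = 3p - 367 → 1192 = 5p, so p = 238.4 and Q = 348.2.
ΔQ = 348.2 − 80 = +268.2.

+268.2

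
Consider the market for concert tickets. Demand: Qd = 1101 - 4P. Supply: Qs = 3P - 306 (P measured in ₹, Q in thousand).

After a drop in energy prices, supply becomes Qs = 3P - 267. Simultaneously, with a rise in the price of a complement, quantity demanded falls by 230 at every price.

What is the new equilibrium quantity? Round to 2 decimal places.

220.71

Solve the original market: 1101 - 4P = 3P - 306, hence P = 201 and Q = 297.
After the shift, demand is Qd = 871 - 4P and supply is Qs = 3P - 267.
Equate the new curves: 871 - 4P = 3P - 267, giving 1138 = 7P, P = 1138/7 ≈ 162.5714, Q = 1545/7 ≈ 220.7143.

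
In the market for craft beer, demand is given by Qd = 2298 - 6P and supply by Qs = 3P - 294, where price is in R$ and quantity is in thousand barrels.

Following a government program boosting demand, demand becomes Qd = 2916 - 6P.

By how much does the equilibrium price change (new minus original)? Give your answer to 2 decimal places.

Solve the original market: 2298 - 6P = 3P - 294, hence P = 288 and Q = 570.
The new curves are Qd = 2916 - 6P (demand) and Qs = 3P - 294 (supply).
Equate the new curves: 2916 - 6P = 3P - 294, giving 3210 = 9P, P = 1070/3 ≈ 356.6667, Q = 776.
ΔP = 356.6667 − 288 = +68.67.

+68.67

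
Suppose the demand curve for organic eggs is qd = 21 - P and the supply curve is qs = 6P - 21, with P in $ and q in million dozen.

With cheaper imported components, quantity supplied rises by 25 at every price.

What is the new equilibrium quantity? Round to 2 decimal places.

18.57

Initially, 21 - P = 6P - 21, so 42 = 7P and P = 6, q = 15.
After the shift, demand is qd = 21 - P and supply is qs = 6P + 4.
Equate the new curves: 21 - P = 6P + 4, giving 17 = 7P, P = 17/7 ≈ 2.4286, q = 130/7 ≈ 18.5714.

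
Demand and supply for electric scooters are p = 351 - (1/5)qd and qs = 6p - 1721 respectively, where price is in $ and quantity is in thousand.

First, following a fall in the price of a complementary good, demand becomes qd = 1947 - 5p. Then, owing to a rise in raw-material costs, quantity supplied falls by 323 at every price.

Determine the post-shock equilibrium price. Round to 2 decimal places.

Solve the original market: 1755 - 5p = 6p - 1721, hence p = 316 and q = 175.
The shock moves the curves to qd = 1947 - 5p and qs = 6p - 2044.
Setting them equal: 1947 - 5p = 6p - 2044 → 3991 = 11p, so p = 3991/11 ≈ 362.8182 and q = 1462/11 ≈ 132.9091.

362.82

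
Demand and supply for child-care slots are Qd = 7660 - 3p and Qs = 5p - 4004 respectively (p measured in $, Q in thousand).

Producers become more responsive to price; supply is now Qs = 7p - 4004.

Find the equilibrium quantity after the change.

4160.8

Solve the original market: 7660 - 3p = 5p - 4004, hence p = 1458 and Q = 3286.
With the change applied: demand Qd = 7660 - 3p, supply Qs = 7p - 4004.
Equate the new curves: 7660 - 3p = 7p - 4004, giving 11664 = 10p, p = 1166.4, Q = 4160.8.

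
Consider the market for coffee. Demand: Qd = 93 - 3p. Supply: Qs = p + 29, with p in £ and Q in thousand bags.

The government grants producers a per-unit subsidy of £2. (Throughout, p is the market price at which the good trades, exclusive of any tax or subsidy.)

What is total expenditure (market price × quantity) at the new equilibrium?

Before the shock: 93 - 3p = p + 29 ⇒ 64 = 4p ⇒ p = 16, Q = 45.
Since sellers receive the price plus the subsidy, the effective supply curve becomes Qs = p + 31.
New equilibrium: 93 - 3p = p + 31 ⇒ 62 = 4p ⇒ p = 15.5, Q = 46.5.
New expenditure = 15.5 × 46.5 = 720.75.

720.75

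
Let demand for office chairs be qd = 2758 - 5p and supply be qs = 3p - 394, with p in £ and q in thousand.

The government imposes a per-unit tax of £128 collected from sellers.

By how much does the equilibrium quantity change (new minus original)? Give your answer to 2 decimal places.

-240.00

Original equilibrium: 2758 - 5p = 3p - 394 gives 3152 = 8p, so p = 394 and q = 788.
Since sellers keep the price net of the tax, the effective supply curve becomes qs = 3p - 778.
New equilibrium: 2758 - 5p = 3p - 778 ⇒ 3536 = 8p ⇒ p = 442, q = 548.
Δq = 548 − 788 = -240.00.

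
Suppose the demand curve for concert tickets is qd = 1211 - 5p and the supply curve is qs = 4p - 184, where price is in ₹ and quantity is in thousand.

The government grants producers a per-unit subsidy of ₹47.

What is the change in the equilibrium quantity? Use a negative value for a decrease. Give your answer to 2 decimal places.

+104.44

Solve the original market: 1211 - 5p = 4p - 184, hence p = 155 and q = 436.
Since sellers receive the price plus the subsidy, the effective supply curve becomes qs = 4p + 4.
Clearing the new market: 1211 - 5p = 4p + 4, so p = 1207/9 ≈ 134.1111 and q = 4864/9 ≈ 540.4444.
Δq = 540.4444 − 436 = +104.44.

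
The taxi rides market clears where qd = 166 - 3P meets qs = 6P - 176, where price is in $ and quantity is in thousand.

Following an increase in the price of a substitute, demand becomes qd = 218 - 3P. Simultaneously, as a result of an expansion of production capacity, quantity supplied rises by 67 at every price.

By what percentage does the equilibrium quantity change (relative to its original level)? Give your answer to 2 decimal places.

Original equilibrium: 166 - 3P = 6P - 176 gives 342 = 9P, so P = 38 and q = 52.
The new curves are qd = 218 - 3P (demand) and qs = 6P - 109 (supply).
Equate the new curves: 218 - 3P = 6P - 109, giving 327 = 9P, P = 109/3 ≈ 36.3333, q = 109.
%Δq = (109 − 52) / 52 × 100 = +109.62%.

+109.62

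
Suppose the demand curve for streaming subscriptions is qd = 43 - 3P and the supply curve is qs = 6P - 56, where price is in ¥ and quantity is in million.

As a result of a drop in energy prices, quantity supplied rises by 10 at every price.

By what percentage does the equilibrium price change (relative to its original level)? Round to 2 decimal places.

Original equilibrium: 43 - 3P = 6P - 56 gives 99 = 9P, so P = 11 and q = 10.
The shock moves the curves to qd = 43 - 3P and qs = 6P - 46.
Clearing the new market: 43 - 3P = 6P - 46, so P = 89/9 ≈ 9.8889 and q = 40/3 ≈ 13.3333.
%ΔP = (9.8889 − 11) / 11 × 100 = -10.10%.

-10.10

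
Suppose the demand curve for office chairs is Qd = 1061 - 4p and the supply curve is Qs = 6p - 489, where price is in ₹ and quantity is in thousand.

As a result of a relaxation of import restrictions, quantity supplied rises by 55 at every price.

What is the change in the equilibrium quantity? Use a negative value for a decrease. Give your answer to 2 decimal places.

Solve the original market: 1061 - 4p = 6p - 489, hence p = 155 and Q = 441.
After the shift, demand is Qd = 1061 - 4p and supply is Qs = 6p - 434.
Clearing the new market: 1061 - 4p = 6p - 434, so p = 149.5 and Q = 463.
ΔQ = 463 − 441 = +22.00.

+22.00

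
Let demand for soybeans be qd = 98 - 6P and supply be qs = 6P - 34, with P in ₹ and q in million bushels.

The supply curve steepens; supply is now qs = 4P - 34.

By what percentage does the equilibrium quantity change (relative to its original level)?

-41.25

Initially, 98 - 6P = 6P - 34, so 132 = 12P and P = 11, q = 32.
The shock moves the curves to qd = 98 - 6P and qs = 4P - 34.
New equilibrium: 98 - 6P = 4P - 34 ⇒ 132 = 10P ⇒ P = 13.2, q = 18.8.
%Δq = (18.8 − 32) / 32 × 100 = -41.25%.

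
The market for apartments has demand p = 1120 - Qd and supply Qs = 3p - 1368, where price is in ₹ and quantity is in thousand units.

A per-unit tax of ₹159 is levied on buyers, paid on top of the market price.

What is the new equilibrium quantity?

Solve the original market: 1120 - p = 3p - 1368, hence p = 622 and Q = 498.
Since buyers pay the price plus the tax, the effective demand curve becomes Qd = 961 - p.
Clearing the new market: 961 - p = 3p - 1368, so p = 582.25 and Q = 378.75.

378.75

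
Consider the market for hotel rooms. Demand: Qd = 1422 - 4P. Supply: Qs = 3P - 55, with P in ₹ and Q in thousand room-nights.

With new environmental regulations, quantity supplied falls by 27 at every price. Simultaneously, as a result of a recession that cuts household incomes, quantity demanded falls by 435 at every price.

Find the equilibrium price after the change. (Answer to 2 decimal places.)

Before the shock: 1422 - 4P = 3P - 55 ⇒ 1477 = 7P ⇒ P = 211, Q = 578.
The new curves are Qd = 987 - 4P (demand) and Qs = 3P - 82 (supply).
Equate the new curves: 987 - 4P = 3P - 82, giving 1069 = 7P, P = 1069/7 ≈ 152.7143, Q = 2633/7 ≈ 376.1429.

152.71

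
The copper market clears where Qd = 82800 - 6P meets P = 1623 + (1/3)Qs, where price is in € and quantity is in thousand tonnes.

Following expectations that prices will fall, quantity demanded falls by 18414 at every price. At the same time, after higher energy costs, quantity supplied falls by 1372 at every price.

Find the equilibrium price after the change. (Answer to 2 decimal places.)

Initially, 82800 - 6P = 3P - 4869, so 87669 = 9P and P = 9741, Q = 24354.
With the change applied: demand Qd = 64386 - 6P, supply Qs = 3P - 6241.
Setting them equal: 64386 - 6P = 3P - 6241 → 70627 = 9P, so P = 70627/9 ≈ 7847.4444 and Q = 51904/3 ≈ 17301.3333.

7847.44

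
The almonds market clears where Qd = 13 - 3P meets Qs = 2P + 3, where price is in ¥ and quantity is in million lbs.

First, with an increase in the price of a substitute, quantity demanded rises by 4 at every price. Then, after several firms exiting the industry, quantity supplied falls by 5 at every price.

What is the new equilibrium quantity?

5.6

Initially, 13 - 3P = 2P + 3, so 10 = 5P and P = 2, Q = 7.
After the shift, demand is Qd = 17 - 3P and supply is Qs = 2P - 2.
Equate the new curves: 17 - 3P = 2P - 2, giving 19 = 5P, P = 3.8, Q = 5.6.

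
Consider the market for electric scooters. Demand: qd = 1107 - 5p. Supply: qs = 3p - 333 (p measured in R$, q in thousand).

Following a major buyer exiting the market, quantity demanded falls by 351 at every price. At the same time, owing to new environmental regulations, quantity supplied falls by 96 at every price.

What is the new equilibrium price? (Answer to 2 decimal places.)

Before the shock: 1107 - 5p = 3p - 333 ⇒ 1440 = 8p ⇒ p = 180, q = 207.
The shock moves the curves to qd = 756 - 5p and qs = 3p - 429.
Clearing the new market: 756 - 5p = 3p - 429, so p = 148.125 and q = 15.375.

148.13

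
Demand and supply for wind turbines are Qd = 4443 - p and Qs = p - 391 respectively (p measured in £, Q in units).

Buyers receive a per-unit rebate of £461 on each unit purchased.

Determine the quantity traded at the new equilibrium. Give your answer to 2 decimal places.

2256.50

Solve the original market: 4443 - p = p - 391, hence p = 2417 and Q = 2026.
Since buyers' out-of-pocket price is the market price minus the rebate, the effective demand curve becomes Qd = 4904 - p.
Setting them equal: 4904 - p = p - 391 → 5295 = 2p, so p = 2647.5 and Q = 2256.5.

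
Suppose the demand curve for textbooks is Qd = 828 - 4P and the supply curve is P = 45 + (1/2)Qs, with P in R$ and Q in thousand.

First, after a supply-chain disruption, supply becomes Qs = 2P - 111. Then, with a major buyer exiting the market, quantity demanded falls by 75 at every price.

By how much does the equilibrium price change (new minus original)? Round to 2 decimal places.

Solve the original market: 828 - 4P = 2P - 90, hence P = 153 and Q = 216.
With the change applied: demand Qd = 753 - 4P, supply Qs = 2P - 111.
Clearing the new market: 753 - 4P = 2P - 111, so P = 144 and Q = 177.
ΔP = 144 − 153 = -9.00.

-9.00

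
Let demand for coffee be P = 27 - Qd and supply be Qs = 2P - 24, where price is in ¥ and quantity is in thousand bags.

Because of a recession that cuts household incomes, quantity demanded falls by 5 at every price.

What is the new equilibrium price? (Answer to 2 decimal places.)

15.33

Original equilibrium: 27 - P = 2P - 24 gives 51 = 3P, so P = 17 and Q = 10.
The new curves are Qd = 22 - P (demand) and Qs = 2P - 24 (supply).
Setting them equal: 22 - P = 2P - 24 → 46 = 3P, so P = 46/3 ≈ 15.3333 and Q = 20/3 ≈ 6.6667.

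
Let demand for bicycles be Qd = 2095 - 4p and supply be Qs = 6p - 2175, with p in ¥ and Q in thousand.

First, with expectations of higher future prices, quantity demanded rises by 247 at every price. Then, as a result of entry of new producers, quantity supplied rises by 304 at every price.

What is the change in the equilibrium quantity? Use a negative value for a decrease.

Solve the original market: 2095 - 4p = 6p - 2175, hence p = 427 and Q = 387.
The shock moves the curves to Qd = 2342 - 4p and Qs = 6p - 1871.
New equilibrium: 2342 - 4p = 6p - 1871 ⇒ 4213 = 10p ⇒ p = 421.3, Q = 656.8.
ΔQ = 656.8 − 387 = +269.8.

+269.8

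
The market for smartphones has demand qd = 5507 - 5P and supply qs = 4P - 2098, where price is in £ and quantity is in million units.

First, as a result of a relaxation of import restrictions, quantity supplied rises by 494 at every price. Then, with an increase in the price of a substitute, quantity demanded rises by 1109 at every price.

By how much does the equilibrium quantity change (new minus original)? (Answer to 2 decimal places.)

Original equilibrium: 5507 - 5P = 4P - 2098 gives 7605 = 9P, so P = 845 and q = 1282.
With the change applied: demand qd = 6616 - 5P, supply qs = 4P - 1604.
Setting them equal: 6616 - 5P = 4P - 1604 → 8220 = 9P, so P = 2740/3 ≈ 913.3333 and q = 6148/3 ≈ 2049.3333.
Δq = 2049.3333 − 1282 = +767.33.

+767.33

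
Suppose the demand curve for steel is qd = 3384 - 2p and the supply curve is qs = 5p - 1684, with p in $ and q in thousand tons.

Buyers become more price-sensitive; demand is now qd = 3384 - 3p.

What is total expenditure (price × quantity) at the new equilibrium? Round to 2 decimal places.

939797.25

Before the shock: 3384 - 2p = 5p - 1684 ⇒ 5068 = 7p ⇒ p = 724, q = 1936.
With the change applied: demand qd = 3384 - 3p, supply qs = 5p - 1684.
Equate the new curves: 3384 - 3p = 5p - 1684, giving 5068 = 8p, p = 633.5, q = 1483.5.
New expenditure = 633.5 × 1483.5 = 939797.25.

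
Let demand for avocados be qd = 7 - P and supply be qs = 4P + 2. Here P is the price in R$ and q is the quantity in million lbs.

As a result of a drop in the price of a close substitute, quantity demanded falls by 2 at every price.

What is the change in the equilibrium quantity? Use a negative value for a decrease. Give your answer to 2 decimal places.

Original equilibrium: 7 - P = 4P + 2 gives 5 = 5P, so P = 1 and q = 6.
With the change applied: demand qd = 5 - P, supply qs = 4P + 2.
Clearing the new market: 5 - P = 4P + 2, so P = 0.6 and q = 4.4.
Δq = 4.4 − 6 = -1.60.

-1.60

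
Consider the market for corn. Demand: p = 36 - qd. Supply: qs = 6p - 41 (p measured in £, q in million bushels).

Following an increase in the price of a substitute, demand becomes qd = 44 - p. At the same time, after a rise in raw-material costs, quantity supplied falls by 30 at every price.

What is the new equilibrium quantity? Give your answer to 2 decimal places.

27.57

Solve the original market: 36 - p = 6p - 41, hence p = 11 and q = 25.
After the shift, demand is qd = 44 - p and supply is qs = 6p - 71.
Equate the new curves: 44 - p = 6p - 71, giving 115 = 7p, p = 115/7 ≈ 16.4286, q = 193/7 ≈ 27.5714.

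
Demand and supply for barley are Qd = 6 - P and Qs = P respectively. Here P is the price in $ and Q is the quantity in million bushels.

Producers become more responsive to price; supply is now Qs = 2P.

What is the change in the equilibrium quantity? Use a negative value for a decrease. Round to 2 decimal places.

Original equilibrium: 6 - P = P gives 6 = 2P, so P = 3 and Q = 3.
The shock moves the curves to Qd = 6 - P and Qs = 2P.
Equate the new curves: 6 - P = 2P, giving 6 = 3P, P = 2, Q = 4.
ΔQ = 4 − 3 = +1.00.

+1.00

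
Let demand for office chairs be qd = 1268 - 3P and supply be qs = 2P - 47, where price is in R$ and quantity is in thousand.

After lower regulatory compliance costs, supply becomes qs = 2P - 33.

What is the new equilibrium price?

260.2

Solve the original market: 1268 - 3P = 2P - 47, hence P = 263 and q = 479.
After the shift, demand is qd = 1268 - 3P and supply is qs = 2P - 33.
New equilibrium: 1268 - 3P = 2P - 33 ⇒ 1301 = 5P ⇒ P = 260.2, q = 487.4.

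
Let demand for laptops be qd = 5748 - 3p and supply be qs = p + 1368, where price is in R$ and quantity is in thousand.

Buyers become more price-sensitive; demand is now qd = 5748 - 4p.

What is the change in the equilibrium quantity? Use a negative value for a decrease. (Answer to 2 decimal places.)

-219.00

Original equilibrium: 5748 - 3p = p + 1368 gives 4380 = 4p, so p = 1095 and q = 2463.
The shock moves the curves to qd = 5748 - 4p and qs = p + 1368.
Clearing the new market: 5748 - 4p = p + 1368, so p = 876 and q = 2244.
Δq = 2244 − 2463 = -219.00.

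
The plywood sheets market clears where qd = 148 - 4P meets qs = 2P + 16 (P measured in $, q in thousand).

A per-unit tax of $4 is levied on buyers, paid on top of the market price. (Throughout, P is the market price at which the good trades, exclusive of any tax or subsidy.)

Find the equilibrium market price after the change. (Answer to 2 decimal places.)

Solve the original market: 148 - 4P = 2P + 16, hence P = 22 and q = 60.
Since buyers pay the price plus the tax, the effective demand curve becomes qd = 132 - 4P.
Setting them equal: 132 - 4P = 2P + 16 → 116 = 6P, so P = 58/3 ≈ 19.3333 and q = 164/3 ≈ 54.6667.

19.33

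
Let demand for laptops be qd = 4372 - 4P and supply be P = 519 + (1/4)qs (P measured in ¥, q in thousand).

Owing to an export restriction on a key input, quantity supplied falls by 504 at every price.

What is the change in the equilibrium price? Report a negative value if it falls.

Initially, 4372 - 4P = 4P - 2076, so 6448 = 8P and P = 806, q = 1148.
The new curves are qd = 4372 - 4P (demand) and qs = 4P - 2580 (supply).
New equilibrium: 4372 - 4P = 4P - 2580 ⇒ 6952 = 8P ⇒ P = 869, q = 896.
ΔP = 869 − 806 = +63.

+63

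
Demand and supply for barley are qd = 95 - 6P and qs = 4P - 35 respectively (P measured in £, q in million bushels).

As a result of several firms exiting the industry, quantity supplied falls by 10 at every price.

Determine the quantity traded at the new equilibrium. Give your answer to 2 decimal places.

11.00

Original equilibrium: 95 - 6P = 4P - 35 gives 130 = 10P, so P = 13 and q = 17.
After the shift, demand is qd = 95 - 6P and supply is qs = 4P - 45.
Clearing the new market: 95 - 6P = 4P - 45, so P = 14 and q = 11.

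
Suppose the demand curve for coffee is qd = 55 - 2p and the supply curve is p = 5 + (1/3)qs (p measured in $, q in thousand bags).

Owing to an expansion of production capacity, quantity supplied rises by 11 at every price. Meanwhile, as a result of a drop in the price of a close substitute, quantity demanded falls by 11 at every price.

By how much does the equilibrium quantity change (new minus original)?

Initially, 55 - 2p = 3p - 15, so 70 = 5p and p = 14, q = 27.
The new curves are qd = 44 - 2p (demand) and qs = 3p - 4 (supply).
Equate the new curves: 44 - 2p = 3p - 4, giving 48 = 5p, p = 9.6, q = 24.8.
Δq = 24.8 − 27 = -2.2.

-2.2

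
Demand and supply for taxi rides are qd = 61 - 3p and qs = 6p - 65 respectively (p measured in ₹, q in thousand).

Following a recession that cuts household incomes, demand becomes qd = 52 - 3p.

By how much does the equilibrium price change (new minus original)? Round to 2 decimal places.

-1.00

Before the shock: 61 - 3p = 6p - 65 ⇒ 126 = 9p ⇒ p = 14, q = 19.
The new curves are qd = 52 - 3p (demand) and qs = 6p - 65 (supply).
New equilibrium: 52 - 3p = 6p - 65 ⇒ 117 = 9p ⇒ p = 13, q = 13.
Δp = 13 − 14 = -1.00.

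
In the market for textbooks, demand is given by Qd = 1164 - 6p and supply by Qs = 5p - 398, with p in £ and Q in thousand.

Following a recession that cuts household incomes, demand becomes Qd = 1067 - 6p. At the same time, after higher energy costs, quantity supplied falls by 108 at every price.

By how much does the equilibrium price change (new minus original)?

+1

Solve the original market: 1164 - 6p = 5p - 398, hence p = 142 and Q = 312.
The shock moves the curves to Qd = 1067 - 6p and Qs = 5p - 506.
Setting them equal: 1067 - 6p = 5p - 506 → 1573 = 11p, so p = 143 and Q = 209.
Δp = 143 − 142 = +1.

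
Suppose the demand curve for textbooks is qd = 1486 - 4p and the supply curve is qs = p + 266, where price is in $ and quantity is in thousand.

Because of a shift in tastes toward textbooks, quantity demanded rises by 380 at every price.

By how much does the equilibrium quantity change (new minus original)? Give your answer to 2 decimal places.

+76.00

Before the shock: 1486 - 4p = p + 266 ⇒ 1220 = 5p ⇒ p = 244, q = 510.
After the shift, demand is qd = 1866 - 4p and supply is qs = p + 266.
Clearing the new market: 1866 - 4p = p + 266, so p = 320 and q = 586.
Δq = 586 − 510 = +76.00.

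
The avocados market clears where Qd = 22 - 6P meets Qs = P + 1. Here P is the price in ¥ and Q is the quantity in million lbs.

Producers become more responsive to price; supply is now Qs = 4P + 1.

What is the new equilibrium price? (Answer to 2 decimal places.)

2.10

Before the shock: 22 - 6P = P + 1 ⇒ 21 = 7P ⇒ P = 3, Q = 4.
The shock moves the curves to Qd = 22 - 6P and Qs = 4P + 1.
Equate the new curves: 22 - 6P = 4P + 1, giving 21 = 10P, P = 2.1, Q = 9.4.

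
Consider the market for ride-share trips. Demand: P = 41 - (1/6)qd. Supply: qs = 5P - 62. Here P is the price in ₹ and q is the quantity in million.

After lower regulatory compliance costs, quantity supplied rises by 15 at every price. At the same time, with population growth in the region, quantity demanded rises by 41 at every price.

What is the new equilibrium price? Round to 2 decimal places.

30.36

Original equilibrium: 246 - 6P = 5P - 62 gives 308 = 11P, so P = 28 and q = 78.
After the shift, demand is qd = 287 - 6P and supply is qs = 5P - 47.
Equate the new curves: 287 - 6P = 5P - 47, giving 334 = 11P, P = 334/11 ≈ 30.3636, q = 1153/11 ≈ 104.8182.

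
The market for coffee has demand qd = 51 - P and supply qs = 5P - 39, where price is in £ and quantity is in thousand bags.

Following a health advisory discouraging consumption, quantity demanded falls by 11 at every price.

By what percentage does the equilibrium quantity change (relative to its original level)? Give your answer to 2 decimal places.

Solve the original market: 51 - P = 5P - 39, hence P = 15 and q = 36.
With the change applied: demand qd = 40 - P, supply qs = 5P - 39.
Equate the new curves: 40 - P = 5P - 39, giving 79 = 6P, P = 79/6 ≈ 13.1667, q = 161/6 ≈ 26.8333.
%Δq = (26.8333 − 36) / 36 × 100 = -25.46%.

-25.46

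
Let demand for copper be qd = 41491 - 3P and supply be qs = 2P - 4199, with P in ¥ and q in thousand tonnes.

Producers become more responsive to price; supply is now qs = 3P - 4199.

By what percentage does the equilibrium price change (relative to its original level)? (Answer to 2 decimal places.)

Initially, 41491 - 3P = 2P - 4199, so 45690 = 5P and P = 9138, q = 14077.
The new curves are qd = 41491 - 3P (demand) and qs = 3P - 4199 (supply).
Clearing the new market: 41491 - 3P = 3P - 4199, so P = 7615 and q = 18646.
%ΔP = (7615 − 9138) / 9138 × 100 = -16.67%.

-16.67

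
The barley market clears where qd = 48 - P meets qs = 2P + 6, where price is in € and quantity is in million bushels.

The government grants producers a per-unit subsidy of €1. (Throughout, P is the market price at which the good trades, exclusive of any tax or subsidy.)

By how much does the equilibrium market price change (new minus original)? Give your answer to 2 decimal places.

-0.67

Before the shock: 48 - P = 2P + 6 ⇒ 42 = 3P ⇒ P = 14, q = 34.
Since sellers receive the price plus the subsidy, the effective supply curve becomes qs = 2P + 8.
Equate the new curves: 48 - P = 2P + 8, giving 40 = 3P, P = 40/3 ≈ 13.3333, q = 104/3 ≈ 34.6667.
ΔP = 13.3333 − 14 = -0.67.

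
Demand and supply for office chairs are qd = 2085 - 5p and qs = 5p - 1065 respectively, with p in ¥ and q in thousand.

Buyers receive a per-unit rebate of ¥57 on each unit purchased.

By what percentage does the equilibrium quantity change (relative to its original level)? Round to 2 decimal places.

+27.94

Solve the original market: 2085 - 5p = 5p - 1065, hence p = 315 and q = 510.
Since buyers' out-of-pocket price is the market price minus the rebate, the effective demand curve becomes qd = 2370 - 5p.
Equate the new curves: 2370 - 5p = 5p - 1065, giving 3435 = 10p, p = 343.5, q = 652.5.
%Δq = (652.5 − 510) / 510 × 100 = +27.94%.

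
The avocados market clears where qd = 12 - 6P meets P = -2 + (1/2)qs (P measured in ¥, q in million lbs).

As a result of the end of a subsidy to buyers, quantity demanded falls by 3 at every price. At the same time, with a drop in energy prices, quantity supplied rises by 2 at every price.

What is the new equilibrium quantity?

6.75

Initially, 12 - 6P = 2P + 4, so 8 = 8P and P = 1, q = 6.
The new curves are qd = 9 - 6P (demand) and qs = 2P + 6 (supply).
Clearing the new market: 9 - 6P = 2P + 6, so P = 0.375 and q = 6.75.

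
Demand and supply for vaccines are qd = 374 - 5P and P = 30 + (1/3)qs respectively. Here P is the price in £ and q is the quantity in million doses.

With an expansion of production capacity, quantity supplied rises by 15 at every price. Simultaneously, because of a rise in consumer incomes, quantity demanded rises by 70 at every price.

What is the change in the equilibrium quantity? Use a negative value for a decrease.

Solve the original market: 374 - 5P = 3P - 90, hence P = 58 and q = 84.
With the change applied: demand qd = 444 - 5P, supply qs = 3P - 75.
New equilibrium: 444 - 5P = 3P - 75 ⇒ 519 = 8P ⇒ P = 64.875, q = 119.625.
Δq = 119.625 − 84 = +35.625.

+35.625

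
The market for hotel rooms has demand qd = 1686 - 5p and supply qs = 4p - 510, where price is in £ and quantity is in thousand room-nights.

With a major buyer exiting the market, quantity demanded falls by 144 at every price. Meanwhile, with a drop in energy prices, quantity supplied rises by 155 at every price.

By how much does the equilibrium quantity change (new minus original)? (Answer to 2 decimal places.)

+22.11

Solve the original market: 1686 - 5p = 4p - 510, hence p = 244 and q = 466.
The shock moves the curves to qd = 1542 - 5p and qs = 4p - 355.
New equilibrium: 1542 - 5p = 4p - 355 ⇒ 1897 = 9p ⇒ p = 1897/9 ≈ 210.7778, q = 4393/9 ≈ 488.1111.
Δq = 488.1111 − 466 = +22.11.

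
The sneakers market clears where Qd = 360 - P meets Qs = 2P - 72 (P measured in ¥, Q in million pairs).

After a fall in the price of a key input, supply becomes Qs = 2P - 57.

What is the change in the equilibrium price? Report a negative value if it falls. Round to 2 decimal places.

Solve the original market: 360 - P = 2P - 72, hence P = 144 and Q = 216.
After the shift, demand is Qd = 360 - P and supply is Qs = 2P - 57.
Clearing the new market: 360 - P = 2P - 57, so P = 139 and Q = 221.
ΔP = 139 − 144 = -5.00.

-5.00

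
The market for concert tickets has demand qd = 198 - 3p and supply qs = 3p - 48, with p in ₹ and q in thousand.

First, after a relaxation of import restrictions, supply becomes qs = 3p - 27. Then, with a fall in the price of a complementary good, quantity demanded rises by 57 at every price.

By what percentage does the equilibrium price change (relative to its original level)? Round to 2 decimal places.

+14.63

Initially, 198 - 3p = 3p - 48, so 246 = 6p and p = 41, q = 75.
The shock moves the curves to qd = 255 - 3p and qs = 3p - 27.
Setting them equal: 255 - 3p = 3p - 27 → 282 = 6p, so p = 47 and q = 114.
%Δp = (47 − 41) / 41 × 100 = +14.63%.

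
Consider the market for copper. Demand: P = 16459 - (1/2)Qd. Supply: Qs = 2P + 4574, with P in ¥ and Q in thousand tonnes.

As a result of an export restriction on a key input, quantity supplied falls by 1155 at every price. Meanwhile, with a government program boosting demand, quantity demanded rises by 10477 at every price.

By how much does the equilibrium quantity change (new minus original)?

Before the shock: 32918 - 2P = 2P + 4574 ⇒ 28344 = 4P ⇒ P = 7086, Q = 18746.
With the change applied: demand Qd = 43395 - 2P, supply Qs = 2P + 3419.
Equate the new curves: 43395 - 2P = 2P + 3419, giving 39976 = 4P, P = 9994, Q = 23407.
ΔQ = 23407 − 18746 = +4661.

+4661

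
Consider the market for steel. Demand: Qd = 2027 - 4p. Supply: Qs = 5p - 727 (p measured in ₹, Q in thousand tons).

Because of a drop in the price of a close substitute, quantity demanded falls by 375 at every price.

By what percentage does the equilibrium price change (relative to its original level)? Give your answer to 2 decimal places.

Initially, 2027 - 4p = 5p - 727, so 2754 = 9p and p = 306, Q = 803.
The new curves are Qd = 1652 - 4p (demand) and Qs = 5p - 727 (supply).
Clearing the new market: 1652 - 4p = 5p - 727, so p = 793/3 ≈ 264.3333 and Q = 1784/3 ≈ 594.6667.
%Δp = (264.3333 − 306) / 306 × 100 = -13.62%.

-13.62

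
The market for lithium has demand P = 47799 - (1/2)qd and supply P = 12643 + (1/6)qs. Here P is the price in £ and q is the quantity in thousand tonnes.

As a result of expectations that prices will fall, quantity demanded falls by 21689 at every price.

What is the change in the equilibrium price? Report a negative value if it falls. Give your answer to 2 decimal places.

Solve the original market: 95598 - 2P = 6P - 75858, hence P = 21432 and q = 52734.
With the change applied: demand qd = 73909 - 2P, supply qs = 6P - 75858.
Setting them equal: 73909 - 2P = 6P - 75858 → 149767 = 8P, so P = 18720.875 and q = 36467.25.
ΔP = 18720.875 − 21432 = -2711.13.

-2711.13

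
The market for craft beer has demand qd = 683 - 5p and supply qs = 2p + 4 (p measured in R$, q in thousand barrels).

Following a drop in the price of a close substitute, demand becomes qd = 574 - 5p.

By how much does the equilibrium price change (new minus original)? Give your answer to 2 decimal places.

-15.57

Before the shock: 683 - 5p = 2p + 4 ⇒ 679 = 7p ⇒ p = 97, q = 198.
With the change applied: demand qd = 574 - 5p, supply qs = 2p + 4.
Setting them equal: 574 - 5p = 2p + 4 → 570 = 7p, so p = 570/7 ≈ 81.4286 and q = 1168/7 ≈ 166.8571.
Δp = 81.4286 − 97 = -15.57.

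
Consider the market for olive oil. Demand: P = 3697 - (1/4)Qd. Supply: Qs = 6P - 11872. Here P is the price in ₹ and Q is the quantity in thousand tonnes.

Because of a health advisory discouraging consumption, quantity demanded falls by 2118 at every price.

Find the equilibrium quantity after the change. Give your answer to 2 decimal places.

Initially, 14788 - 4P = 6P - 11872, so 26660 = 10P and P = 2666, Q = 4124.
The shock moves the curves to Qd = 12670 - 4P and Qs = 6P - 11872.
Clearing the new market: 12670 - 4P = 6P - 11872, so P = 2454.2 and Q = 2853.2.

2853.20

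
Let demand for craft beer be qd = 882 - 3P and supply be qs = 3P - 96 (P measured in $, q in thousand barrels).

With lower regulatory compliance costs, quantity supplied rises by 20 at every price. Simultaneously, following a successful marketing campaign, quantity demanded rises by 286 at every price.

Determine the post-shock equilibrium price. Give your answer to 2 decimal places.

207.33

Original equilibrium: 882 - 3P = 3P - 96 gives 978 = 6P, so P = 163 and q = 393.
With the change applied: demand qd = 1168 - 3P, supply qs = 3P - 76.
Clearing the new market: 1168 - 3P = 3P - 76, so P = 622/3 ≈ 207.3333 and q = 546.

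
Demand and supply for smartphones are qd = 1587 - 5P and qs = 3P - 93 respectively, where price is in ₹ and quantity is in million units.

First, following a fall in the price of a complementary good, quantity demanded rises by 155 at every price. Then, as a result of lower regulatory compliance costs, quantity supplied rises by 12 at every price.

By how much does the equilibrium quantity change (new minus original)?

+65.625

Before the shock: 1587 - 5P = 3P - 93 ⇒ 1680 = 8P ⇒ P = 210, q = 537.
After the shift, demand is qd = 1742 - 5P and supply is qs = 3P - 81.
Equate the new curves: 1742 - 5P = 3P - 81, giving 1823 = 8P, P = 227.875, q = 602.625.
Δq = 602.625 − 537 = +65.625.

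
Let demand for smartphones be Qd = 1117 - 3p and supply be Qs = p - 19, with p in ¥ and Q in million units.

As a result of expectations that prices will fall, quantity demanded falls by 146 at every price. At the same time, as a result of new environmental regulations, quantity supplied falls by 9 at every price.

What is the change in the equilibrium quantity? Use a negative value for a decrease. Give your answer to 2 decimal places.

Solve the original market: 1117 - 3p = p - 19, hence p = 284 and Q = 265.
With the change applied: demand Qd = 971 - 3p, supply Qs = p - 28.
Clearing the new market: 971 - 3p = p - 28, so p = 249.75 and Q = 221.75.
ΔQ = 221.75 − 265 = -43.25.

-43.25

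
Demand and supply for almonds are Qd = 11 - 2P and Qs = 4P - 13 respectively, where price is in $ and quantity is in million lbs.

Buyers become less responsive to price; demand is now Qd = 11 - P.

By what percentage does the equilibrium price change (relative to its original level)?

Original equilibrium: 11 - 2P = 4P - 13 gives 24 = 6P, so P = 4 and Q = 3.
After the shift, demand is Qd = 11 - P and supply is Qs = 4P - 13.
New equilibrium: 11 - P = 4P - 13 ⇒ 24 = 5P ⇒ P = 4.8, Q = 6.2.
%ΔP = (4.8 − 4) / 4 × 100 = +20%.

+20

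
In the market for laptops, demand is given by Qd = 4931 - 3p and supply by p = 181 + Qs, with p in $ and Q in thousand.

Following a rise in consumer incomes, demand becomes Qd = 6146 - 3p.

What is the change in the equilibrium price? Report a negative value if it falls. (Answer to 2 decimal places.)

+303.75

Original equilibrium: 4931 - 3p = p - 181 gives 5112 = 4p, so p = 1278 and Q = 1097.
After the shift, demand is Qd = 6146 - 3p and supply is Qs = p - 181.
Setting them equal: 6146 - 3p = p - 181 → 6327 = 4p, so p = 1581.75 and Q = 1400.75.
Δp = 1581.75 − 1278 = +303.75.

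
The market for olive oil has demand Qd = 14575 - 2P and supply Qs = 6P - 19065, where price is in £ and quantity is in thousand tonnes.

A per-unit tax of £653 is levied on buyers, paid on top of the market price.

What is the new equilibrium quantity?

Initially, 14575 - 2P = 6P - 19065, so 33640 = 8P and P = 4205, Q = 6165.
Since buyers pay the price plus the tax, the effective demand curve becomes Qd = 13269 - 2P.
Equate the new curves: 13269 - 2P = 6P - 19065, giving 32334 = 8P, P = 4041.75, Q = 5185.5.

5185.5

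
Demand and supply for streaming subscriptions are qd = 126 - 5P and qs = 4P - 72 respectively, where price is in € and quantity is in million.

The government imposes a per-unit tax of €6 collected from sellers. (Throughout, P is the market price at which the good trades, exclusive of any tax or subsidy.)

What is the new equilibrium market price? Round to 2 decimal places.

Initially, 126 - 5P = 4P - 72, so 198 = 9P and P = 22, q = 16.
Since sellers keep the price net of the tax, the effective supply curve becomes qs = 4P - 96.
Setting them equal: 126 - 5P = 4P - 96 → 222 = 9P, so P = 74/3 ≈ 24.6667 and q = 8/3 ≈ 2.6667.

24.67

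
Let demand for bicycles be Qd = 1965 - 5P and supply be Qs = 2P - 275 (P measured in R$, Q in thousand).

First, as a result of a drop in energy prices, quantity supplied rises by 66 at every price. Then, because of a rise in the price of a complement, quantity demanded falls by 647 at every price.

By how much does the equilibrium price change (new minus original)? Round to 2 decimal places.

Original equilibrium: 1965 - 5P = 2P - 275 gives 2240 = 7P, so P = 320 and Q = 365.
With the change applied: demand Qd = 1318 - 5P, supply Qs = 2P - 209.
Setting them equal: 1318 - 5P = 2P - 209 → 1527 = 7P, so P = 1527/7 ≈ 218.1429 and Q = 1591/7 ≈ 227.2857.
ΔP = 218.1429 − 320 = -101.86.

-101.86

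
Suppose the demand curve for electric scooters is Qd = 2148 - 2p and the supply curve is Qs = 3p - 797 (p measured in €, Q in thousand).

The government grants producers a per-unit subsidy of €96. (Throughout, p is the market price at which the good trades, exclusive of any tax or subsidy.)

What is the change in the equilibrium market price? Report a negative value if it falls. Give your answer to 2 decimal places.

Solve the original market: 2148 - 2p = 3p - 797, hence p = 589 and Q = 970.
Since sellers receive the price plus the subsidy, the effective supply curve becomes Qs = 3p - 509.
Equate the new curves: 2148 - 2p = 3p - 509, giving 2657 = 5p, p = 531.4, Q = 1085.2.
Δp = 531.4 − 589 = -57.60.

-57.60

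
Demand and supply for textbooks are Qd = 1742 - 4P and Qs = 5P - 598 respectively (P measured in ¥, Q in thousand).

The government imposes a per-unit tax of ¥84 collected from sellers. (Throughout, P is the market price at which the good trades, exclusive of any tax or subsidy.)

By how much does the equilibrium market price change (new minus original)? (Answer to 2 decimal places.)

Original equilibrium: 1742 - 4P = 5P - 598 gives 2340 = 9P, so P = 260 and Q = 702.
Since sellers keep the price net of the tax, the effective supply curve becomes Qs = 5P - 1018.
New equilibrium: 1742 - 4P = 5P - 1018 ⇒ 2760 = 9P ⇒ P = 920/3 ≈ 306.6667, Q = 1546/3 ≈ 515.3333.
ΔP = 306.6667 − 260 = +46.67.

+46.67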